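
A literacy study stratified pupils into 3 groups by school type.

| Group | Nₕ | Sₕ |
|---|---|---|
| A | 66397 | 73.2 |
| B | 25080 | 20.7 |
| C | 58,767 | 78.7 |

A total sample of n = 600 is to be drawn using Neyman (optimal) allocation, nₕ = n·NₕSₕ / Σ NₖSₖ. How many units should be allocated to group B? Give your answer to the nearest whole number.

Σ NₕSₕ = 66397·73.2 + 25080·20.7 + 58767·78.7 = 10004379.3.
Share for B: 519156/10004379.3 = 0.05189.
n_B = 600 × 0.05189 = 31.136... → 31.

31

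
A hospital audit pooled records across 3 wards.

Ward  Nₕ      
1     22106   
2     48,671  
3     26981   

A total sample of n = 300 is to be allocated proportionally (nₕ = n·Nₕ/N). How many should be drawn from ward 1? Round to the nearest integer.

Share of ward 1 = 22106/97758 = 0.22613.
Allocate 300 × 0.22613 = 67.839... → 68.

68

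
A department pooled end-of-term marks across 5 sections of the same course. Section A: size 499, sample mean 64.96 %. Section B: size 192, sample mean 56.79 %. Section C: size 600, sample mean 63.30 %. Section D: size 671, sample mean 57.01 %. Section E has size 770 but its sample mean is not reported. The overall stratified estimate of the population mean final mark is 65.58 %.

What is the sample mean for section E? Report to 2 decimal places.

N = 499 + 192 + 600 + 671 + 770 = 2732.
Overall total = μ·N = 65.58·2732 = 179164.56.
Subtract the known strata: 499·64.96 + 192·56.79 + 600·63.30 + 671·57.01 = 119552.43.
Remaining total for section E: 179164.56 − 119552.43 = 59612.13.
Divide by its size: 59612.13 / 770 = 77.4184... → 77.42.

77.42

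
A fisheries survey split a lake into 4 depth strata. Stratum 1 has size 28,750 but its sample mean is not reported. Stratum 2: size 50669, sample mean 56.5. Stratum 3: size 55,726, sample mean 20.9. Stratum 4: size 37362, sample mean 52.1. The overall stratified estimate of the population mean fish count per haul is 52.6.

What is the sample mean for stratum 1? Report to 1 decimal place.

N = 28750 + 50669 + 55726 + 37362 = 172507.
Overall total = μ·N = 52.6·172507 = 9073868.2.
Subtract the known strata: 50669·56.5 + 55726·20.9 + 37362·52.1 = 5974032.1.
Remaining total for stratum 1: 9073868.2 − 5974032.1 = 3099836.1.
Divide by its size: 3099836.1 / 28750 = 107.820... → 107.8.

107.8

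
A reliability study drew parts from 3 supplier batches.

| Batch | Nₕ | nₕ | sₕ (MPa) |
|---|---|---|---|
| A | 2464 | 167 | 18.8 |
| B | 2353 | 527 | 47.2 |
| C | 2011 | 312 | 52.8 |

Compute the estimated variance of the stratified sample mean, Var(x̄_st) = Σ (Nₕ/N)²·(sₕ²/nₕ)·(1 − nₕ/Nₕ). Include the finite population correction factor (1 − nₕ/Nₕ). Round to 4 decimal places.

N = 6828; Wₕ = Nₕ/N.
batch A: (2464/6828)²·18.8²/167·(1 − 167/2464) = 0.2569295
batch B: (2353/6828)²·47.2²/527·(1 − 527/2353) = 0.3895911
batch C: (2011/6828)²·52.8²/312·(1 − 312/2011) = 0.6548347
Sum = 1.3013553 → 1.3014.

1.3014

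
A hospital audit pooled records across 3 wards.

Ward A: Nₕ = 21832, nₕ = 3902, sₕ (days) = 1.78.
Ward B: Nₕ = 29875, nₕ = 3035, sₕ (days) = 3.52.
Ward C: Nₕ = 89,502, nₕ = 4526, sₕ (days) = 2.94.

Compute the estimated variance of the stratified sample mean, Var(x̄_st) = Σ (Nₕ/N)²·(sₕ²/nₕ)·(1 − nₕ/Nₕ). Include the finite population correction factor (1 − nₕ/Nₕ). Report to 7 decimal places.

N = 141209; Wₕ = Nₕ/N.
ward A: (21832/141209)²·1.78²/3902·(1 − 3902/21832) = 0.0000159405
ward B: (29875/141209)²·3.52²/3035·(1 − 3035/29875) = 0.0001641694
ward C: (89502/141209)²·2.94²/4526·(1 − 4526/89502) = 0.0007284242
Sum = 0.0009085342 → 0.0009085.

0.0009085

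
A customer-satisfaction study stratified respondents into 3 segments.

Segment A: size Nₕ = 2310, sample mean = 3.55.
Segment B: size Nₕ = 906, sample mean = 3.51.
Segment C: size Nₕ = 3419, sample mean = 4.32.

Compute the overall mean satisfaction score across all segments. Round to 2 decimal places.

3.94

x̄_st = (Σ Nₕx̄ₕ) / (Σ Nₕ) = (2310·3.55 + 906·3.51 + 3419·4.32) / 6635
= 26150.64 / 6635 = 3.9413... → 3.94.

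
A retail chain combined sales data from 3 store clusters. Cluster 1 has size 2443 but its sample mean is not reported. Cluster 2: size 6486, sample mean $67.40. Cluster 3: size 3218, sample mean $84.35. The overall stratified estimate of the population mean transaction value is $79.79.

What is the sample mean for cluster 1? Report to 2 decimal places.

Σ Nₕx̄ₕ = N·μ, so 2443·x̄_1 = 12147·79.79 − (6486·67.40 + 3218·84.35).
= 969209.13 − 708594.7 = 260614.43.
x̄_1 = 260614.43 / 2443 = 106.6780... → 106.68.

106.68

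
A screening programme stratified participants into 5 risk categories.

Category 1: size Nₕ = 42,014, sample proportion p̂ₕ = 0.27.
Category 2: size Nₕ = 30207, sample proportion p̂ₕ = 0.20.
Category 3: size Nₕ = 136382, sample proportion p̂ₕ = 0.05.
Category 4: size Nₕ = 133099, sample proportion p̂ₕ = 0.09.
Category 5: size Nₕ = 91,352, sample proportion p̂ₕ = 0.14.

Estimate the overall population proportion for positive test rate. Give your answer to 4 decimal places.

0.1131

N = 42014 + 30207 + 136382 + 133099 + 91352 = 433054.
Overall proportion = Σ (Nₕ/N)·p̂ₕ.
Σ Nₕp̂ₕ = 11343.78 + 6041.4 + 6819.1 + 11978.91 + 12789.28 = 48972.47.
48972.47 / 433054 = 0.113086... → 0.1131.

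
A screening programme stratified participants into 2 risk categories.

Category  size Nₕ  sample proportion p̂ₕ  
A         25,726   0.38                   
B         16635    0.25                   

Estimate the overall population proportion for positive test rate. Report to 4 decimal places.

0.3289

Wₕ = Nₕ/N with N = 42361: 0.6073, 0.3927.
p̂_st = 0.6073·0.38 + 0.3927·0.25 ≈ 0.328950... → 0.3289.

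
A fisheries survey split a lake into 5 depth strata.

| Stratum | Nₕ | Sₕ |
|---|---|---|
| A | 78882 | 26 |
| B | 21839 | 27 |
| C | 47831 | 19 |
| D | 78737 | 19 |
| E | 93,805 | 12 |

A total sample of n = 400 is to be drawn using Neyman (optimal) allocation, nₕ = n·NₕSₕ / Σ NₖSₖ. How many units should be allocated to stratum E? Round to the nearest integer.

73

Σ NₕSₕ = 78882·26 + 21839·27 + 47831·19 + 78737·19 + 93805·12 = 6171037.
Share for E: 1125660/6171037 = 0.18241.
n_E = 400 × 0.18241 = 72.964... → 73.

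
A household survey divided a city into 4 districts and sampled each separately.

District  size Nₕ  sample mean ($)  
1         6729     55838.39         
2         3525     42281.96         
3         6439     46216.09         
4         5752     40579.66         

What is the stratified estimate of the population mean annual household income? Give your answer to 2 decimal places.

47038.54

N = 22445; weights Wₕ = Nₕ/N = (0.2998, 0.1571, 0.2869, 0.2563).
x̄_st = Σ Wₕ·x̄ₕ = 0.2998·55838.39 + 0.1571·42281.96 + 0.2869·46216.09 + 0.2563·40579.66 ≈ 47038.5406...
→ 47038.54.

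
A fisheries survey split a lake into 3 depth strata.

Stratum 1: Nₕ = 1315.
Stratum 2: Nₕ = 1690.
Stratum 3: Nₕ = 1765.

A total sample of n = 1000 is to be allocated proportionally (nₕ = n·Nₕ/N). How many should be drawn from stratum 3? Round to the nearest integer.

370

N = 1315 + 1690 + 1765 = 4770.
n_3 = 1000·1765/4770 = 370.021... → 370.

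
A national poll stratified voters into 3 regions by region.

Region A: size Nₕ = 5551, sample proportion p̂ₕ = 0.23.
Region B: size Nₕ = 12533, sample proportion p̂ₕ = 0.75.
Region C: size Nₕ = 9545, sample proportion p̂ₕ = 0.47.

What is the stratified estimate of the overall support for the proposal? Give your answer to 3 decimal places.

0.549

N = 5551 + 12533 + 9545 = 27629.
Overall proportion = Σ (Nₕ/N)·p̂ₕ.
Σ Nₕp̂ₕ = 1276.73 + 9399.75 + 4486.15 = 15162.63.
15162.63 / 27629 = 0.54879... → 0.549.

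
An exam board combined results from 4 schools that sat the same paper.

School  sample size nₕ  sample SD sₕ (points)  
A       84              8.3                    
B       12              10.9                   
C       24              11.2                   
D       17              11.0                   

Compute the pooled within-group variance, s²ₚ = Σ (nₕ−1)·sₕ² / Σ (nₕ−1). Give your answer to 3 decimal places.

89.067

A: (84−1)·8.3² = 83·68.89 = 5717.87
B: (12−1)·10.9² = 11·118.81 = 1306.91
C: (24−1)·11.2² = 23·125.44 = 2885.12
D: (17−1)·11.0² = 16·121 = 1936
Numerator = 11845.9; denominator = Σ(nₕ−1) = 133.
s²ₚ = 11845.9/133 = 89.06692... → 89.067.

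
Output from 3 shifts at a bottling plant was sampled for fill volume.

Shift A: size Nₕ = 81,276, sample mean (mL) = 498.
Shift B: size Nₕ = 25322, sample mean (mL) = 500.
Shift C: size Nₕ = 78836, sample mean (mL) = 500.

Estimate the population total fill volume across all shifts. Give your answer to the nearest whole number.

92554448

A: 81276·498 = 40475448
B: 25322·500 = 12661000
C: 78836·500 = 39418000
τ̂ = Σ Nₕx̄ₕ = 92554448.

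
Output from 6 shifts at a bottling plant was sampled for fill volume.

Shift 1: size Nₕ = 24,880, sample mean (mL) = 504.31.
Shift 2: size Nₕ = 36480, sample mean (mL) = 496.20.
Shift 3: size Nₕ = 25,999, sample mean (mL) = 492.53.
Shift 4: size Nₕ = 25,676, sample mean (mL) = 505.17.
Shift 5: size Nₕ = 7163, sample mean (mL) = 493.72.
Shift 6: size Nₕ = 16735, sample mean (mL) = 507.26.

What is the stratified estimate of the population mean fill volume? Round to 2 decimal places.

N = 24880 + 36480 + 25999 + 25676 + 7163 + 16735 = 136933.
The stratified mean weights each stratum mean by its population share Nₕ/N.
Σ Nₕx̄ₕ = 24880·504.31 + 36480·496.20 + 25999·492.53 + 25676·505.17 + 7163·493.72 + 16735·507.26 = 12547232.8 + 18101376 + 12805287.47 + 12970744.92 + 3536516.36 + 8488996.1 = 68450153.65.
Divide by N: 68450153.65 / 136933 = 499.8806... → 499.88.

499.88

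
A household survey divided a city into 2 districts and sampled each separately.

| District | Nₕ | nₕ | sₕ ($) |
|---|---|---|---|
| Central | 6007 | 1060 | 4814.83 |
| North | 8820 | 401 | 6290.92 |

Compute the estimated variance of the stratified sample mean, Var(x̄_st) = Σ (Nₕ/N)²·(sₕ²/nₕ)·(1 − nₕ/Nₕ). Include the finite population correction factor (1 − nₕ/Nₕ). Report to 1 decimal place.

36291.8

N = 14827; Wₕ = Nₕ/N.
district Central: (6007/14827)²·4814.83²/1060·(1 − 1060/6007) = 2956.3035
district North: (8820/14827)²·6290.92²/401·(1 − 401/8820) = 33335.4615
Sum = 36291.7650 → 36291.8.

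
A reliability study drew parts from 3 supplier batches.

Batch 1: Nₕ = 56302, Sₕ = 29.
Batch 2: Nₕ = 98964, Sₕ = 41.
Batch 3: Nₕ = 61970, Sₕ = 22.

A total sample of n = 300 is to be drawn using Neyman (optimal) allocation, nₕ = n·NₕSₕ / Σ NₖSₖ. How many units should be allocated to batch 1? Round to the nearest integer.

69

1: NₕSₕ = 56302·29 = 1632758
2: NₕSₕ = 98964·41 = 4057524
3: NₕSₕ = 61970·22 = 1363340
Σ NₕSₕ = 7053622.
n_1 = 300·1632758/7053622 = 69.443... → 69.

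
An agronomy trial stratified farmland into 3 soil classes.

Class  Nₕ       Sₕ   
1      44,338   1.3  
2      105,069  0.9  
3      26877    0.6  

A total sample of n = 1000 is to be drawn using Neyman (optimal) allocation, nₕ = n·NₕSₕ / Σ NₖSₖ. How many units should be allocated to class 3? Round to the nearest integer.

Σ NₕSₕ = 44338·1.3 + 105069·0.9 + 26877·0.6 = 168327.7.
Share for 3: 16126.2/168327.7 = 0.09580.
n_3 = 1000 × 0.09580 = 95.802... → 96.

96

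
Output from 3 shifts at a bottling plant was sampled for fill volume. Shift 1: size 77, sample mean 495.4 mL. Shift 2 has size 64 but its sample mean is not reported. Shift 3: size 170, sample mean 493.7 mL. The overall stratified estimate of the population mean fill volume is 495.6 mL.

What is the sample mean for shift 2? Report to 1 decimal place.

N = 77 + 64 + 170 = 311.
Overall total = μ·N = 495.6·311 = 154131.6.
Subtract the known strata: 77·495.4 + 170·493.7 = 122074.8.
Remaining total for shift 2: 154131.6 − 122074.8 = 32056.8.
Divide by its size: 32056.8 / 64 = 500.888... → 500.9.

500.9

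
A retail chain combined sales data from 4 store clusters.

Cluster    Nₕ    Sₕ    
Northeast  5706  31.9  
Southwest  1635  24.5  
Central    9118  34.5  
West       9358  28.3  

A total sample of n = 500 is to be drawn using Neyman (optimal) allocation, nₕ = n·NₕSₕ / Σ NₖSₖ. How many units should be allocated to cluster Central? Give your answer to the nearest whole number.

196

Σ NₕSₕ = 5706·31.9 + 1635·24.5 + 9118·34.5 + 9358·28.3 = 801481.3.
Share for Central: 314571/801481.3 = 0.39249.
n_Central = 500 × 0.39249 = 196.244... → 196.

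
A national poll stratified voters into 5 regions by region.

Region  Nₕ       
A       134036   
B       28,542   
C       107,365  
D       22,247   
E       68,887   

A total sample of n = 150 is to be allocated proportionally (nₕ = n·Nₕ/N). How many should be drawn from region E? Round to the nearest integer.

29

N = 134036 + 28542 + 107365 + 22247 + 68887 = 361077.
n_E = 150·68887/361077 = 28.617... → 29.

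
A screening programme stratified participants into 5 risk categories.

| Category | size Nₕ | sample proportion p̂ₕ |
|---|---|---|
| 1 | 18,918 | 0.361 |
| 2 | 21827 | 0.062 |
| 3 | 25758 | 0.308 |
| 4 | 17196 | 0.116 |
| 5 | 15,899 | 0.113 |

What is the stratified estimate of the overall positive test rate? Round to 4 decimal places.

Wₕ = Nₕ/N with N = 99598: 0.1899, 0.2192, 0.2586, 0.1727, 0.1596.
p̂_st = 0.1899·0.361 + 0.2192·0.062 + 0.2586·0.308 + 0.1727·0.116 + 0.1596·0.113 ≈ 0.199878... → 0.1999.

0.1999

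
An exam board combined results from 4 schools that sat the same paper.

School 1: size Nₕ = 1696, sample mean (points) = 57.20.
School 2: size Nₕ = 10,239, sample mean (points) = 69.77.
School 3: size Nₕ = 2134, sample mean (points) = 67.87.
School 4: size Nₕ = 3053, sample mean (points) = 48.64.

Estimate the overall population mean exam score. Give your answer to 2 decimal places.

64.52

N = 17122; weights Wₕ = Nₕ/N = (0.0991, 0.5980, 0.1246, 0.1783).
x̄_st = Σ Wₕ·x̄ₕ = 0.0991·57.20 + 0.5980·69.77 + 0.1246·67.87 + 0.1783·48.64 ≈ 64.5204...
→ 64.52.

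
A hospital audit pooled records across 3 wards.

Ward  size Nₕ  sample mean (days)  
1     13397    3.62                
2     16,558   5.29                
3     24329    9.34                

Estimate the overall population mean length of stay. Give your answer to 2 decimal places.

x̄_st = (Σ Nₕx̄ₕ) / (Σ Nₕ) = (13397·3.62 + 16558·5.29 + 24329·9.34) / 54284
= 363321.82 / 54284 = 6.6930... → 6.69.

6.69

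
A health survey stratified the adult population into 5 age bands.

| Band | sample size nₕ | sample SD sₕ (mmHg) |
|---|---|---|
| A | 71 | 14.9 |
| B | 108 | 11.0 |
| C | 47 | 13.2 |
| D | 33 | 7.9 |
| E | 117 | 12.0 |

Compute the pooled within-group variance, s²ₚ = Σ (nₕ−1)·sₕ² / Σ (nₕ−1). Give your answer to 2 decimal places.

148.80

A: (71−1)·14.9² = 70·222.01 = 15540.7
B: (108−1)·11.0² = 107·121 = 12947
C: (47−1)·13.2² = 46·174.24 = 8015.04
D: (33−1)·7.9² = 32·62.41 = 1997.12
E: (117−1)·12.0² = 116·144 = 16704
Numerator = 55203.86; denominator = Σ(nₕ−1) = 371.
s²ₚ = 55203.86/371 = 148.7975... → 148.80.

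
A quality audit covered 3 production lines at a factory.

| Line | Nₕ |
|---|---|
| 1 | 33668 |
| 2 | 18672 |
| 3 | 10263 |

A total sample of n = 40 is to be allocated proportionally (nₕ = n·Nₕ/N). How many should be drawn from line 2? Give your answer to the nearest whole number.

12

N = 33668 + 18672 + 10263 = 62603.
n_2 = 40·18672/62603 = 11.930... → 12.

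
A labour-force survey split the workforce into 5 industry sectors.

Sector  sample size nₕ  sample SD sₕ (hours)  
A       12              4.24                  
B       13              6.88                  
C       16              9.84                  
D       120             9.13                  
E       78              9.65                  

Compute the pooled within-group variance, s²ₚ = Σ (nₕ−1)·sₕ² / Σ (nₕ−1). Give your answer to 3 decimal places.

Degrees of freedom: 11 + 12 + 15 + 119 + 77 = 234.
Σ(nₕ−1)sₕ² = 11·17.9776 + 12·47.3344 + 15·96.8256 + 119·83.3569 + 77·93.1225 = 19308.054.
s²ₚ = 19308.054 / 234 = 82.51305... → 82.513.

82.513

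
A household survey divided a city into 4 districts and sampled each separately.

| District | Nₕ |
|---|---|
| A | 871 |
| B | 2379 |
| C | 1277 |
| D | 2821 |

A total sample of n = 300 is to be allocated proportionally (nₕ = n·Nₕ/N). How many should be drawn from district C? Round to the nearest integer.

N = 871 + 2379 + 1277 + 2821 = 7348.
n_C = 300·1277/7348 = 52.137... → 52.

52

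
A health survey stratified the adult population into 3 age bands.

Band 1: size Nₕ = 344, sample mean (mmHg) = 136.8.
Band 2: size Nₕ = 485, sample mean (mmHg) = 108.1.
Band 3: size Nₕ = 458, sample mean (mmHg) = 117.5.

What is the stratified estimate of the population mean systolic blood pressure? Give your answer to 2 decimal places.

N = 344 + 485 + 458 = 1287.
The stratified mean weights each stratum mean by its population share Nₕ/N.
Σ Nₕx̄ₕ = 344·136.8 + 485·108.1 + 458·117.5 = 47059.2 + 52428.5 + 53815 = 153302.7.
Divide by N: 153302.7 / 1287 = 119.1163... → 119.12.

119.12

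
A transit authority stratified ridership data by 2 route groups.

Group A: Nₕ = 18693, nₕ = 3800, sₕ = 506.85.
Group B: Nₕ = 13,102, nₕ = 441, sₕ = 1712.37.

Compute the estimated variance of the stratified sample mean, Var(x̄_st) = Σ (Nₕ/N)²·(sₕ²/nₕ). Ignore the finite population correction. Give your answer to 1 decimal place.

N = 31795; Wₕ = Nₕ/N.
group A: (18693/31795)²·506.85²/3800 = 23.3677
group B: (13102/31795)²·1712.37²/441 = 1129.0526
Sum = 1152.4203 → 1152.4.

1152.4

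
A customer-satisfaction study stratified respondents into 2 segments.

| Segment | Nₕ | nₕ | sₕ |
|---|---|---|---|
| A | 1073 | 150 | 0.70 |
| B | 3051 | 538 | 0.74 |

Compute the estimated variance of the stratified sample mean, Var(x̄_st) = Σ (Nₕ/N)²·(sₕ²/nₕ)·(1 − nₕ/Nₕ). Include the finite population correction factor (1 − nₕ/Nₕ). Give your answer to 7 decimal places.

N = 4124; Wₕ = Nₕ/N.
segment A: (1073/4124)²·0.70²/150·(1 − 150/1073) = 0.0001902256
segment B: (3051/4124)²·0.74²/538·(1 − 538/3051) = 0.0004588583
Sum = 0.0006490838 → 0.0006491.

0.0006491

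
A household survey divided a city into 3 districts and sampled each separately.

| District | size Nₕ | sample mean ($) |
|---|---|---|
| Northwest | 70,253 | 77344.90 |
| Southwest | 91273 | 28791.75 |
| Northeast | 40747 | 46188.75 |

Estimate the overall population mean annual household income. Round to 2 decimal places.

N = 70253 + 91273 + 40747 = 202273.
Weight each subgroup mean by Nₕ/N and sum.
Σ Nₕx̄ₕ = 70253·77344.90 + 91273·28791.75 + 40747·46188.75 = 5433711259.7 + 2627909397.75 + 1882052996.25 = 9943673653.7.
Divide by N: 9943673653.7 / 202273 = 49159.6686... → 49159.67.

49159.67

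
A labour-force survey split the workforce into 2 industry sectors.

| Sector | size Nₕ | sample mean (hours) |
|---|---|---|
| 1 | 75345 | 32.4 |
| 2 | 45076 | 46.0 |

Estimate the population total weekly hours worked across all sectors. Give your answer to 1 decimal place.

1: 75345·32.4 = 2441178
2: 45076·46.0 = 2073496
τ̂ = Σ Nₕx̄ₕ = 4514674.0.

4514674.0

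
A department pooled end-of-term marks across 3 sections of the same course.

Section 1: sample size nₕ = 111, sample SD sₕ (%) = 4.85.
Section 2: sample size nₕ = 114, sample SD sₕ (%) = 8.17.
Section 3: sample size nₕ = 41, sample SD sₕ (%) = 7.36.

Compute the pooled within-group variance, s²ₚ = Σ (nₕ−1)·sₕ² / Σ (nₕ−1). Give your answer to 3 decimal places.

46.756

Degrees of freedom: 110 + 113 + 40 = 263.
Σ(nₕ−1)sₕ² = 110·23.5225 + 113·66.7489 + 40·54.1696 = 12296.8847.
s²ₚ = 12296.8847 / 263 = 46.75622... → 46.756.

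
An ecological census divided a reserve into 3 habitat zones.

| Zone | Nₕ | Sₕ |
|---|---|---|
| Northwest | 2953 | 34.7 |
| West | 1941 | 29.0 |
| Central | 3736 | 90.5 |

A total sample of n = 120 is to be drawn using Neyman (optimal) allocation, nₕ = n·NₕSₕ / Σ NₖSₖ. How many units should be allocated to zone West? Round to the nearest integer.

Σ NₕSₕ = 2953·34.7 + 1941·29.0 + 3736·90.5 = 496866.1.
Share for West: 56289/496866.1 = 0.11329.
n_West = 120 × 0.11329 = 13.595... → 14.

14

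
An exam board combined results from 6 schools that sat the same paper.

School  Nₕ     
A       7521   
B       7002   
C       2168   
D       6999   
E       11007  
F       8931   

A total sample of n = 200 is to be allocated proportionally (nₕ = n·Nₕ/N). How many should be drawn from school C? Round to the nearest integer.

10

N = 7521 + 7002 + 2168 + 6999 + 11007 + 8931 = 43628.
n_C = 200·2168/43628 = 9.939... → 10.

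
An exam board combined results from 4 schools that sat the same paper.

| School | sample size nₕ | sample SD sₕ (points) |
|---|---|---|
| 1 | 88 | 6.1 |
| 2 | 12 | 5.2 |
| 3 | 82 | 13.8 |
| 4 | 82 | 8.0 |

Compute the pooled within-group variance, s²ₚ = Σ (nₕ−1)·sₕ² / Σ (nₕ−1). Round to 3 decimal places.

92.863

1: (88−1)·6.1² = 87·37.21 = 3237.27
2: (12−1)·5.2² = 11·27.04 = 297.44
3: (82−1)·13.8² = 81·190.44 = 15425.64
4: (82−1)·8.0² = 81·64 = 5184
Numerator = 24144.35; denominator = Σ(nₕ−1) = 260.
s²ₚ = 24144.35/260 = 92.86288... → 92.863.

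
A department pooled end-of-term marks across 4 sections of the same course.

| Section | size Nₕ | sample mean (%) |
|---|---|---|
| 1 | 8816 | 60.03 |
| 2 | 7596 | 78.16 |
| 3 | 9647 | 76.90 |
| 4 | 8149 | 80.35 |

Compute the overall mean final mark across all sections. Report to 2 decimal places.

73.65

x̄_st = (Σ Nₕx̄ₕ) / (Σ Nₕ) = (8816·60.03 + 7596·78.16 + 9647·76.90 + 8149·80.35) / 34208
= 2519554.29 / 34208 = 73.6539... → 73.65.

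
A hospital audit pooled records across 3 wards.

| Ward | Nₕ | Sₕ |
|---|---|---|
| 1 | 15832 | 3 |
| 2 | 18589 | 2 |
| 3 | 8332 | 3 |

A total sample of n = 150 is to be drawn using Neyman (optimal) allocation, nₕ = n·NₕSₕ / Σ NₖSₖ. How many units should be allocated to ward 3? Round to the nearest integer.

Σ NₕSₕ = 15832·3 + 18589·2 + 8332·3 = 109670.
Share for 3: 24996/109670 = 0.22792.
n_3 = 150 × 0.22792 = 34.188... → 34.

34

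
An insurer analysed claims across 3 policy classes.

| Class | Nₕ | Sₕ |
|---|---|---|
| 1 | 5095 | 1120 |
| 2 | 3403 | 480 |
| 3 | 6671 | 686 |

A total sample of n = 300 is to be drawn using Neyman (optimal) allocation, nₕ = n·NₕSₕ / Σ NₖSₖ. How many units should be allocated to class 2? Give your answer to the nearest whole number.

1: NₕSₕ = 5095·1120 = 5706400
2: NₕSₕ = 3403·480 = 1633440
3: NₕSₕ = 6671·686 = 4576306
Σ NₕSₕ = 11916146.
n_2 = 300·1633440/11916146 = 41.123... → 41.

41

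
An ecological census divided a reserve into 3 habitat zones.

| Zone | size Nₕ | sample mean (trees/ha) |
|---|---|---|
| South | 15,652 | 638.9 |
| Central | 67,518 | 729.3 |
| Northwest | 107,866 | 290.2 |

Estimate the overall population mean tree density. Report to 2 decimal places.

473.96

N = 15652 + 67518 + 107866 = 191036.
Overall mean = Σ (Nₕ/N)·x̄ₕ — weight by population share, not a simple average.
Σ Nₕx̄ₕ = 15652·638.9 + 67518·729.3 + 107866·290.2 = 10000062.8 + 49240877.4 + 31302713.2 = 90543653.4.
Divide by N: 90543653.4 / 191036 = 473.9612... → 473.96.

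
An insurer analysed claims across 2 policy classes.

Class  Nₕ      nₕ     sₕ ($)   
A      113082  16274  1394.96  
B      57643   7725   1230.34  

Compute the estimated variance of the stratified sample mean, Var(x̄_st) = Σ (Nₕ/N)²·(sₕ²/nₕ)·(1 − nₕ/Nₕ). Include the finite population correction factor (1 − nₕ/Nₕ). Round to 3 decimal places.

N = 170725. Term for each stratum: Wₕ²sₕ²/nₕ·(1−nₕ/Nₕ).
Var(x̄_st) = 44.909651 + 19.344669 = 64.254321 → 64.254.

64.254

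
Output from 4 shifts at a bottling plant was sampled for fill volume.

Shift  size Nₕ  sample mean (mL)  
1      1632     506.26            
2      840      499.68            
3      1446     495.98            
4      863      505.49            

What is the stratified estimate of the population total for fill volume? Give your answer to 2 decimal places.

2399372.47

Population total = Σ Nₕ·x̄ₕ (each stratum's size times its mean).
1632·506.26 + 840·499.68 + 1446·495.98 + 863·505.49 = 826216.32 + 419731.2 + 717187.08 + 436237.87 = 2399372.47.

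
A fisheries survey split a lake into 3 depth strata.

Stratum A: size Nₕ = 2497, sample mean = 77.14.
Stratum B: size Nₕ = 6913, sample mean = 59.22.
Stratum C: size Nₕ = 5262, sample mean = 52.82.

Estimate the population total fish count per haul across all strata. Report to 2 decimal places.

879945.28

A: 2497·77.14 = 192618.58
B: 6913·59.22 = 409387.86
C: 5262·52.82 = 277938.84
τ̂ = Σ Nₕx̄ₕ = 879945.28.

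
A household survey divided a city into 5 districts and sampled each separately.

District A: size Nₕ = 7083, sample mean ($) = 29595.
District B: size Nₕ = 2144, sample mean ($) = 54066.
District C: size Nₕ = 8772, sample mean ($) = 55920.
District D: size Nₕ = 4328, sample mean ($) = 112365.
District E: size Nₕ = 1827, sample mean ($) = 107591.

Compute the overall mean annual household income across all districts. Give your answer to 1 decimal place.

62058.2

x̄_st = (Σ Nₕx̄ₕ) / (Σ Nₕ) = (7083·29595 + 2144·54066 + 8772·55920 + 4328·112365 + 1827·107591) / 24154
= 1498953606 / 24154 = 62058.194... → 62058.2.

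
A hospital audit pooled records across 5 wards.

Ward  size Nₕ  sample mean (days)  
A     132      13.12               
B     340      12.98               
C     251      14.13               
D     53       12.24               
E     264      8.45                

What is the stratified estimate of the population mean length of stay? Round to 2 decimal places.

N = 132 + 340 + 251 + 53 + 264 = 1040.
The stratified mean weights each stratum mean by its population share Nₕ/N.
Σ Nₕx̄ₕ = 132·13.12 + 340·12.98 + 251·14.13 + 53·12.24 + 264·8.45 = 1731.84 + 4413.2 + 3546.63 + 648.72 + 2230.8 = 12571.19.
Divide by N: 12571.19 / 1040 = 12.0877... → 12.09.

12.09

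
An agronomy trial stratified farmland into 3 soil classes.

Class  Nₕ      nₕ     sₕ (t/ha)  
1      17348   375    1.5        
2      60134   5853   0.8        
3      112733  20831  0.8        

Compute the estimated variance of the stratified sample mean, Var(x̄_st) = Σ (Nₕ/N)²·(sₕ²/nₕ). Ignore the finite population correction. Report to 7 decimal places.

0.0000716

N = 190215; Wₕ = Nₕ/N.
class 1: (17348/190215)²·1.5²/375 = 0.0000499069
class 2: (60134/190215)²·0.8²/5853 = 0.0000109283
class 3: (112733/190215)²·0.8²/20831 = 0.0000107915
Sum = 0.0000716267 → 0.0000716.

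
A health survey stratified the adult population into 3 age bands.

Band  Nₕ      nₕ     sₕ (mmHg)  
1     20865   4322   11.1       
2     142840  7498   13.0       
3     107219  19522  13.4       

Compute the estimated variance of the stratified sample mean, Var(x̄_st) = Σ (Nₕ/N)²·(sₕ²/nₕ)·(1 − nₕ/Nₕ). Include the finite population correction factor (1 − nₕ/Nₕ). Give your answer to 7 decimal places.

N = 270924; Wₕ = Nₕ/N.
band 1: (20865/270924)²·11.1²/4322·(1 − 4322/20865) = 0.0001340599
band 2: (142840/270924)²·13.0²/7498·(1 − 7498/142840) = 0.0059364763
band 3: (107219/270924)²·13.4²/19522·(1 − 19522/107219) = 0.0011782754
Sum = 0.0072488117 → 0.0072488.

0.0072488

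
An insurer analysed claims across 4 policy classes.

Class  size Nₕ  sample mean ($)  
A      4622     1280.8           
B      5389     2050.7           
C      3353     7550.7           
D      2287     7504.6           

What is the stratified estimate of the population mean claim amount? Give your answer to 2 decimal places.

N = 4622 + 5389 + 3353 + 2287 = 15651.
The stratified mean weights each stratum mean by its population share Nₕ/N.
Σ Nₕx̄ₕ = 4622·1280.8 + 5389·2050.7 + 3353·7550.7 + 2287·7504.6 = 5919857.6 + 11051222.3 + 25317497.1 + 17163020.2 = 59451597.2.
Divide by N: 59451597.2 / 15651 = 3798.5814... → 3798.58.

3798.58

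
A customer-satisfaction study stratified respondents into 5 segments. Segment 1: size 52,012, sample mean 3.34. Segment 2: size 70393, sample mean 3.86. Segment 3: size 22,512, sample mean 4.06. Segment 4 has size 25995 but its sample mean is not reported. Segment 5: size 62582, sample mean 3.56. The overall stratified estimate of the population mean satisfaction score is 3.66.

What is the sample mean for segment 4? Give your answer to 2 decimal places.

Σ Nₕx̄ₕ = N·μ, so 25995·x̄_4 = 233494·3.66 − (52012·3.34 + 70393·3.86 + 22512·4.06 + 62582·3.56).
= 854588.04 − 759627.7 = 94960.34.
x̄_4 = 94960.34 / 25995 = 3.6530... → 3.65.

3.65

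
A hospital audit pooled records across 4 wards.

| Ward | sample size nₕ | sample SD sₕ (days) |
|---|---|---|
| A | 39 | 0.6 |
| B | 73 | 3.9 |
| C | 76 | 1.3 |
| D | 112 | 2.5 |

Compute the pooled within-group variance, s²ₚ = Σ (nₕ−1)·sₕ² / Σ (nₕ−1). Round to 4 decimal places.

A: (39−1)·0.6² = 38·0.36 = 13.68
B: (73−1)·3.9² = 72·15.21 = 1095.12
C: (76−1)·1.3² = 75·1.69 = 126.75
D: (112−1)·2.5² = 111·6.25 = 693.75
Numerator = 1929.3; denominator = Σ(nₕ−1) = 296.
s²ₚ = 1929.3/296 = 6.517905... → 6.5179.

6.5179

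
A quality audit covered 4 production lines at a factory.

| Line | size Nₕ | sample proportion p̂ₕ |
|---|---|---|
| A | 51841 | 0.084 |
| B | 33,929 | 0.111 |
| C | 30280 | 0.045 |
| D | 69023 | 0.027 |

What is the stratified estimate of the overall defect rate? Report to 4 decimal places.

0.0613

Wₕ = Nₕ/N with N = 185073: 0.2801, 0.1833, 0.1636, 0.3730.
p̂_st = 0.2801·0.084 + 0.1833·0.111 + 0.1636·0.045 + 0.3730·0.027 ≈ 0.061311... → 0.0613.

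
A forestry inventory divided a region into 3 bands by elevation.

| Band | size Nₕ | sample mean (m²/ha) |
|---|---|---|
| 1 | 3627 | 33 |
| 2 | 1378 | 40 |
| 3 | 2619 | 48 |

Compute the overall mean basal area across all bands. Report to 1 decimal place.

N = 7624; weights Wₕ = Nₕ/N = (0.4757, 0.1807, 0.3435).
x̄_st = Σ Wₕ·x̄ₕ = 0.4757·33 + 0.1807·40 + 0.3435·48 ≈ 39.418...
→ 39.4.

39.4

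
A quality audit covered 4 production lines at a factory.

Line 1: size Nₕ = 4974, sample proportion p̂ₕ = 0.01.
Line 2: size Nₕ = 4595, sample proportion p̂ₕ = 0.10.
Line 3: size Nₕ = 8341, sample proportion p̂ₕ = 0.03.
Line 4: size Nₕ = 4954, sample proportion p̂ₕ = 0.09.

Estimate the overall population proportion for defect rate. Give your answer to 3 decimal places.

0.053

N = 4974 + 4595 + 8341 + 4954 = 22864.
Overall proportion = Σ (Nₕ/N)·p̂ₕ.
Σ Nₕp̂ₕ = 49.74 + 459.5 + 250.23 + 445.86 = 1205.33.
1205.33 / 22864 = 0.05272... → 0.053.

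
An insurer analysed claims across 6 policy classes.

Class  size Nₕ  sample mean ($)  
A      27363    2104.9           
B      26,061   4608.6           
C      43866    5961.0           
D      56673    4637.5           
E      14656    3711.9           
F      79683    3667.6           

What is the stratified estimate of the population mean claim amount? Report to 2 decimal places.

4223.30

x̄_st = (Σ Nₕx̄ₕ) / (Σ Nₕ) = (27363·2104.9 + 26061·4608.6 + 43866·5961.0 + 56673·4637.5 + 14656·3711.9 + 79683·3667.6) / 248302
= 1048654344 / 248302 = 4223.3020... → 4223.30.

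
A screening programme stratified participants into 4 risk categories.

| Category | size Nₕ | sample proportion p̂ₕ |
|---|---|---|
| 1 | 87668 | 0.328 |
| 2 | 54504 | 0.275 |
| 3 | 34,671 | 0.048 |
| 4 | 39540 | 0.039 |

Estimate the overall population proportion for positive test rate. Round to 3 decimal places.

0.217

N = 87668 + 54504 + 34671 + 39540 = 216383.
Overall proportion = Σ (Nₕ/N)·p̂ₕ.
Σ Nₕp̂ₕ = 28755.104 + 14988.6 + 1664.208 + 1542.06 = 46949.972.
46949.972 / 216383 = 0.21698... → 0.217.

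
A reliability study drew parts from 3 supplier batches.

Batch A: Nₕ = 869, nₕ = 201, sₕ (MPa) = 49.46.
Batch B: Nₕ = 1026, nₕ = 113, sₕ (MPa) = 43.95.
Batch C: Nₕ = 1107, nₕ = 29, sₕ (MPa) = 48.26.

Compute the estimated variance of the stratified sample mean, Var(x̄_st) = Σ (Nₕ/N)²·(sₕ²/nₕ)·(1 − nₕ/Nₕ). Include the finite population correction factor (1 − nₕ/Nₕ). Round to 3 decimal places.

N = 3002; Wₕ = Nₕ/N.
batch A: (869/3002)²·49.46²/201·(1 − 201/869) = 0.783948
batch B: (1026/3002)²·43.95²/113·(1 − 113/1026) = 1.776790
batch C: (1107/3002)²·48.26²/29·(1 − 29/1107) = 10.634612
Sum = 13.195349 → 13.195.

13.195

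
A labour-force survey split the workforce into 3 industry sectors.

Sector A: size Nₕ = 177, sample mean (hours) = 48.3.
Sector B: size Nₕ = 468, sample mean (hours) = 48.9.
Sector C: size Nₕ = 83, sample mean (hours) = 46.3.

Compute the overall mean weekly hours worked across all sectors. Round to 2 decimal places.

48.46

x̄_st = (Σ Nₕx̄ₕ) / (Σ Nₕ) = (177·48.3 + 468·48.9 + 83·46.3) / 728
= 35277.2 / 728 = 48.4577... → 48.46.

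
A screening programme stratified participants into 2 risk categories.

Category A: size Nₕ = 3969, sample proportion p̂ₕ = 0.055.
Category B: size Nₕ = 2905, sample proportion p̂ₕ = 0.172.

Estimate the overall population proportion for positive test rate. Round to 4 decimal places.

0.1044

N = 3969 + 2905 = 6874.
Overall proportion = Σ (Nₕ/N)·p̂ₕ.
Σ Nₕp̂ₕ = 218.295 + 499.66 = 717.955.
717.955 / 6874 = 0.104445... → 0.1044.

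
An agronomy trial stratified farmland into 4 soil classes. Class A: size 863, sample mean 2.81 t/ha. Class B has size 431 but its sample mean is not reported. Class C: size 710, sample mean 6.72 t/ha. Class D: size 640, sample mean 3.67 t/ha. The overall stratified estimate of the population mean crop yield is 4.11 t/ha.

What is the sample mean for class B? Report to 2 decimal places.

Σ Nₕx̄ₕ = N·μ, so 431·x̄_B = 2644·4.11 − (863·2.81 + 710·6.72 + 640·3.67).
= 10866.84 − 9545.03 = 1321.81.
x̄_B = 1321.81 / 431 = 3.0668... → 3.07.

3.07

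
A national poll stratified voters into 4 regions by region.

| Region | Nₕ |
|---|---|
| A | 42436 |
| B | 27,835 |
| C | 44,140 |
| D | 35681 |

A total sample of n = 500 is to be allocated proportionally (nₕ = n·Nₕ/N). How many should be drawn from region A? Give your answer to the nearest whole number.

141

Share of region A = 42436/150092 = 0.28273.
Allocate 500 × 0.28273 = 141.367... → 141.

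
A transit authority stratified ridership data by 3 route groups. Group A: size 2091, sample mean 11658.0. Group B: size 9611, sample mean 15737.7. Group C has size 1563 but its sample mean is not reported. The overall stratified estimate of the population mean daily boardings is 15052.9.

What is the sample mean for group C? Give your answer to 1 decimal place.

N = 2091 + 9611 + 1563 = 13265.
Overall total = μ·N = 15052.9·13265 = 199676718.5.
Subtract the known strata: 2091·11658.0 + 9611·15737.7 = 175631912.7.
Remaining total for group C: 199676718.5 − 175631912.7 = 24044805.8.
Divide by its size: 24044805.8 / 1563 = 15383.753... → 15383.8.

15383.8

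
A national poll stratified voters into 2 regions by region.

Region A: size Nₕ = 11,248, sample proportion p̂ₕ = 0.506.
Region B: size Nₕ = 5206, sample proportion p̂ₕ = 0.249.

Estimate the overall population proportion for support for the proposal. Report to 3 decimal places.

Wₕ = Nₕ/N with N = 16454: 0.6836, 0.3164.
p̂_st = 0.6836·0.506 + 0.3164·0.249 ≈ 0.42469... → 0.425.

0.425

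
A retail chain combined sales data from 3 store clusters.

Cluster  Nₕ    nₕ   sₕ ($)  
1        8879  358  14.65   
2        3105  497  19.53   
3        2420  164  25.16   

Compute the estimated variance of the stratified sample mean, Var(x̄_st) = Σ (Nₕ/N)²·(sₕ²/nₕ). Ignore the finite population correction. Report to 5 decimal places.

0.37242

N = 14404; Wₕ = Nₕ/N.
cluster 1: (8879/14404)²·14.65²/358 = 0.22780020
cluster 2: (3105/14404)²·19.53²/497 = 0.03566195
cluster 3: (2420/14404)²·25.16²/164 = 0.10895369
Sum = 0.37241584 → 0.37242.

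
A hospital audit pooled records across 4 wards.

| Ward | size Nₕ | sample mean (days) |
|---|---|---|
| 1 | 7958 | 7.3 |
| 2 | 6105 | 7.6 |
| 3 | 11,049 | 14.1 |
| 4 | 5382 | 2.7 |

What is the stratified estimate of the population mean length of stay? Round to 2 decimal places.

x̄_st = (Σ Nₕx̄ₕ) / (Σ Nₕ) = (7958·7.3 + 6105·7.6 + 11049·14.1 + 5382·2.7) / 30494
= 274813.7 / 30494 = 9.0121... → 9.01.

9.01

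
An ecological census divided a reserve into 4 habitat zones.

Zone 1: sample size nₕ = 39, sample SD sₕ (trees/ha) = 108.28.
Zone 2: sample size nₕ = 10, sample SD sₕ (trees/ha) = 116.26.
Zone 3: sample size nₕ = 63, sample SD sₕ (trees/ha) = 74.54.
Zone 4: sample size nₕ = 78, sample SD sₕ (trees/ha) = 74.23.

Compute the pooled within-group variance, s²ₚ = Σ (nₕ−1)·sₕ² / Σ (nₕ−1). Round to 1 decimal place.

7182.5

1: (39−1)·108.28² = 38·11724.5584 = 445533.2192
2: (10−1)·116.26² = 9·13516.3876 = 121647.4884
3: (63−1)·74.54² = 62·5556.2116 = 344485.1192
4: (78−1)·74.23² = 77·5510.0929 = 424277.1533
Numerator = 1335942.9801; denominator = Σ(nₕ−1) = 186.
s²ₚ = 1335942.9801/186 = 7182.489... → 7182.5.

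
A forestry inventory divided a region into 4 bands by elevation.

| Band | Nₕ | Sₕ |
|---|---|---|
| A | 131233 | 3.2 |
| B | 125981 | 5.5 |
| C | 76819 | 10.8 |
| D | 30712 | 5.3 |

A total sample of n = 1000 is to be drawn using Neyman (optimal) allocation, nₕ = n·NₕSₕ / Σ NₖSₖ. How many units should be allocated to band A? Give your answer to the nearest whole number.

199

Σ NₕSₕ = 131233·3.2 + 125981·5.5 + 76819·10.8 + 30712·5.3 = 2105259.9.
Share for A: 419945.6/2105259.9 = 0.19947.
n_A = 1000 × 0.19947 = 199.474... → 199.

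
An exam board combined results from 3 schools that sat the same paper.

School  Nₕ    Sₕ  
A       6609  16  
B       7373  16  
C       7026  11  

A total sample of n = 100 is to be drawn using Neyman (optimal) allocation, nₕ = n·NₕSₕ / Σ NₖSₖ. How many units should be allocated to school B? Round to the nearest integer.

Σ NₕSₕ = 6609·16 + 7373·16 + 7026·11 = 300998.
Share for B: 117968/300998 = 0.39192.
n_B = 100 × 0.39192 = 39.192... → 39.

39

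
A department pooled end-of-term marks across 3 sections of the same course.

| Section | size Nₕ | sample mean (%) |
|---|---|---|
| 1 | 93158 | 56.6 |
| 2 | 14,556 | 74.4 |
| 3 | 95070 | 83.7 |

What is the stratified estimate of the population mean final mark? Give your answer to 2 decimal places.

70.58

N = 93158 + 14556 + 95070 = 202784.
The stratified mean weights each stratum mean by its population share Nₕ/N.
Σ Nₕx̄ₕ = 93158·56.6 + 14556·74.4 + 95070·83.7 = 5272742.8 + 1082966.4 + 7957359 = 14313068.2.
Divide by N: 14313068.2 / 202784 = 70.5828... → 70.58.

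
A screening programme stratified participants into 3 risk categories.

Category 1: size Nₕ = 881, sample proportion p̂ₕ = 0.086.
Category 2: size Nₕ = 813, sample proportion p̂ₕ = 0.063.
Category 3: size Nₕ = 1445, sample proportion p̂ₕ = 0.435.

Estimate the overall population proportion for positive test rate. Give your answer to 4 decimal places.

0.2407

Wₕ = Nₕ/N with N = 3139: 0.2807, 0.2590, 0.4603.
p̂_st = 0.2807·0.086 + 0.2590·0.063 + 0.4603·0.435 ≈ 0.240701... → 0.2407.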